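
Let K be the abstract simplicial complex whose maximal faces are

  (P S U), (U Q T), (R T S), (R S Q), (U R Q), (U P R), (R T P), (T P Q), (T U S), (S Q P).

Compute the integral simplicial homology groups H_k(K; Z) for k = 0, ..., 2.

H_0 ≅ Z,  H_1 ≅ Z_2,  H_2 = 0.

Fix the vertex order P < Q < R < S < T < U and write every simplex with vertices in increasing order. Then dim K = 2 and the simplices of K are:

  0-simplices (6): P, Q, R, S, T, U
  1-simplices (15): PQ, PR, PS, PT, PU, QR, QS, QT, QU, RS, RT, RU, ST, SU, TU
  2-simplices (10): PQS, PQT, PRT, PRU, PSU, QRS, QRU, QTU, RST, STU

giving chain groups C_0 ≅ Z^6, C_1 ≅ Z^15, C_2 ≅ Z^10.

∂_1: C_1 → C_0 is given by ∂[p,q] = [q] − [p].
This gives a 6×15 integer matrix of rank 5; reducing to Smith normal form yields diagonal entries (1,1,1,1,1).

Boundary ∂_2: C_2 → C_1 maps a triangle to the signed sum of its edges. For instance
  ∂PRU = RU − PU + PR,
  ∂PRT = RT − PT + PR.
As a 15×10 matrix over Z this has rank 10, with invariant factors (1,1,1,1,1,1,1,1,1,2).

From H_k ≅ ker(∂_k) / im(∂_{k+1}) we obtain:

  H_0: rank C_0 − rank ∂_1 = 6 − 5 = 1, and the invariant factors of ∂_1 are all 1, so H_0 ≅ Z.
  H_1: rank ker ∂_1 − rank ∂_2 = (15 − 5) − 10 = 0, and ∂_2 has invariant factor 2 > 1, so H_1 ≅ Z_2.
  H_2: rank ker ∂_2 − rank ∂_3 = (10 − 10) − 0 = 0, and there is no ∂_3, so H_2 ≅ 0.

As a check, the Euler characteristic is 6 − 15 + 10 = 1, which agrees with 1 − 0 + 0 = 1.
(K is a triangulation of the real projective plane RP^2.)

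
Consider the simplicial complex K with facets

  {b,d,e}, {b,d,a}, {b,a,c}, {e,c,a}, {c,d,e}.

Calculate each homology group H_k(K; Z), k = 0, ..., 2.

H_0 ≅ Z,  H_1 ≅ Z,  H_2 = 0.

Order the vertices as a < b < c < d < e. Listing each simplex with vertices in this order, K has dimension 2 with simplices:

  0-simplices (5): a, b, c, d, e
  1-simplices (10): ab, ac, ad, ae, bc, bd, be, cd, ce, de
  2-simplices (5): abc, abd, ace, bde, cde

so the chain groups are C_0 ≅ Z^5, C_1 ≅ Z^10, C_2 ≅ Z^5.

Boundary ∂_1: C_1 → C_0 sends each edge [p,q] (with p < q) to q − p.
As a 5×10 matrix over Z this has rank 4, with invariant factors (1,1,1,1).

The boundary map ∂_2: C_2 → C_1 sends each 2-simplex [p,q,r] to [q,r] − [p,r] + [p,q]. For instance
  ∂ace = ce − ae + ac,
  ∂abd = bd − ad + ab.
The resulting 10×5 matrix has rank 5, and its Smith normal form has invariant factors (1,1,1,1,1).

Computing H_k = (kernel of ∂_k) / (image of ∂_{k+1}):

  H_0: rank C_0 − rank ∂_1 = 5 − 4 = 1, and the invariant factors of ∂_1 are all 1, so H_0 ≅ Z.
  H_1: rank ker ∂_1 − rank ∂_2 = (10 − 4) − 5 = 1, and the invariant factors of ∂_2 are all 1, so H_1 ≅ Z.
  H_2: rank ker ∂_2 − rank ∂_3 = (5 − 5) − 0 = 0, and there is no ∂_3, so H_2 ≅ 0.

(K is a triangulation of the Möbius band.)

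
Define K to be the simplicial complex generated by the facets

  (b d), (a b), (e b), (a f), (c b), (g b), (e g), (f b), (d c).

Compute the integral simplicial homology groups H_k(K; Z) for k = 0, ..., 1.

H_0 ≅ Z,  H_1 ≅ Z^3.

We work with the vertex ordering a < b < c < d < e < f < g. The simplices of K, each written with vertices in increasing order, are:

  0-simplices (7): a, b, c, d, e, f, g
  1-simplices (9): ab, af, bc, bd, be, bf, bg, cd, eg

Hence C_0 ≅ Z^7, C_1 ≅ Z^9.

Boundary ∂_1: C_1 → C_0 is given by ∂[p,q] = [q] − [p]. For instance
  ∂eg = g − e.
The 7×9 boundary matrix has rank 6 and Smith normal form diag(1,1,1,1,1,1).

Reading off H_k = ker ∂_k / im ∂_{k+1}:

  H_0: rank C_0 − rank ∂_1 = 7 − 6 = 1, and the invariant factors of ∂_1 are all 1, so H_0 ≅ Z.
  H_1: rank ker ∂_1 − rank ∂_2 = (9 − 6) − 0 = 3, and there is no ∂_2, so H_1 ≅ Z^3.

(K is a triangulation of a wedge of 3 circles.)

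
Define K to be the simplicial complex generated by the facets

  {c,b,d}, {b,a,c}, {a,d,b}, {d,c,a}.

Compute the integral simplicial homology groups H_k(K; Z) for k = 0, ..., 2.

H_0 ≅ Z,  H_1 = 0,  H_2 ≅ Z.

Order the vertices as a < b < c < d. Listing each simplex with vertices in this order, K has dimension 2 with simplices:

  0-simplices (4): a, b, c, d
  1-simplices (6): ab, ac, ad, bc, bd, cd
  2-simplices (4): abc, abd, acd, bcd

giving chain groups C_0 ≅ Z^4, C_1 ≅ Z^6, C_2 ≅ Z^4.

Boundary ∂_1: C_1 → C_0 sends each edge [p,q] (with p < q) to q − p.
The 4×6 boundary matrix has rank 3 and Smith normal form diag(1,1,1).

The boundary map ∂_2: C_2 → C_1 acts by ∂[p,q,r] = [q,r] − [p,r] + [p,q]. For instance
  ∂abc = bc − ac + ab,
  ∂acd = cd − ad + ac.
This gives a 6×4 integer matrix of rank 3; reducing to Smith normal form yields diagonal entries (1,1,1).

Now H_k = ker ∂_k / im ∂_{k+1}, so:

  H_0: rank C_0 − rank ∂_1 = 4 − 3 = 1, and the invariant factors of ∂_1 are all 1, so H_0 ≅ Z.
  H_1: rank ker ∂_1 − rank ∂_2 = (6 − 3) − 3 = 0, and the invariant factors of ∂_2 are all 1, so H_1 ≅ 0.
  H_2: rank ker ∂_2 − rank ∂_3 = (4 − 3) − 0 = 1, and there is no ∂_3, so H_2 ≅ Z.

As a check, the Euler characteristic is 4 − 6 + 4 = 2, which agrees with 1 − 0 + 1 = 2.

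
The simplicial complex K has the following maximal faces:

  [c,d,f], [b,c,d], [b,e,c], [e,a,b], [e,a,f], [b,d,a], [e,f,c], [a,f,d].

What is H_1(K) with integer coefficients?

Order the vertices as a < b < c < d < e < f. Listing each simplex with vertices in this order, K has dimension 2 with simplices:

  0-simplices (6): a, b, c, d, e, f
  1-simplices (12): ab, ad, ae, af, bc, bd, be, cd, ce, cf, df, ef
  2-simplices (8): abd, abe, adf, aef, bcd, bce, cdf, cef

giving chain groups C_0 ≅ Z^6, C_1 ≅ Z^12, C_2 ≅ Z^8.

The boundary map ∂_1: C_1 → C_0 is given by ∂[p,q] = [q] − [p].
The resulting 6×12 matrix has rank 5, and its Smith normal form has invariant factors (1,1,1,1,1).

The boundary map ∂_2: C_2 → C_1 maps a triangle to the signed sum of its edges. For instance
  ∂abe = be − ae + ab,
  ∂cef = ef − cf + ce.
As a 12×8 matrix over Z this has rank 7, with invariant factors (1,1,1,1,1,1,1).

From H_k ≅ ker(∂_k) / im(∂_{k+1}) we obtain:

  H_1: rank ker ∂_1 − rank ∂_2 = (12 − 5) − 7 = 0, and the invariant factors of ∂_2 are all 1, so H_1 = 0.

H_1 = 0.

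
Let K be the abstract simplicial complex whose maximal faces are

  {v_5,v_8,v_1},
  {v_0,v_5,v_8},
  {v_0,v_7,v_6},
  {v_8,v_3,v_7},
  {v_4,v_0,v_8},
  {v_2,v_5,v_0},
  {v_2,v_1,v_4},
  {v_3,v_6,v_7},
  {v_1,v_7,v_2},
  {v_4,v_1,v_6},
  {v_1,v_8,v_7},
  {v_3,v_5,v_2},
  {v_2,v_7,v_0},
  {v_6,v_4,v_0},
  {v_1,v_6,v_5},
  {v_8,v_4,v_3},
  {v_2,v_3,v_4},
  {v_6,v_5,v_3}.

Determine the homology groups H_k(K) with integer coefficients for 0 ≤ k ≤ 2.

Order the vertices as v_0 < v_1 < v_2 < v_3 < v_4 < v_5 < v_6 < v_7 < v_8. Listing each simplex with vertices in this order, K has dimension 2 with simplices:

  0-simplices (9): [v_0], [v_1], [v_2], [v_3], [v_4], [v_5], [v_6], [v_7], [v_8]
  1-simplices (27): (27 of them)
  2-simplices (18): (18 of them)

Hence C_0 ≅ Z^9, C_1 ≅ Z^27, C_2 ≅ Z^18.

∂_1: C_1 → C_0 is given by ∂[p,q] = [q] − [p].
This gives a 9×27 integer matrix of rank 8; reducing to Smith normal form yields diagonal entries (1,1,1,1,1,1,1,1).

∂_2: C_2 → C_1 sends each 2-simplex [p,q,r] to [q,r] − [p,r] + [p,q]. For instance
  ∂[v_1,v_2,v_7] = [v_2,v_7] − [v_1,v_7] + [v_1,v_2],
  ∂[v_0,v_2,v_7] = [v_2,v_7] − [v_0,v_7] + [v_0,v_2].
As a 27×18 matrix over Z this has rank 17, with invariant factors (1,1,1,1,1,1,1,1,1,1,1,1,1,1,1,1,1).

Now H_k = ker ∂_k / im ∂_{k+1}, so:

  H_0: rank C_0 − rank ∂_1 = 9 − 8 = 1, and the invariant factors of ∂_1 are all 1, so H_0 = Z.
  H_1: rank ker ∂_1 − rank ∂_2 = (27 − 8) − 17 = 2, and the invariant factors of ∂_2 are all 1, so H_1 = Z^2.
  H_2: rank ker ∂_2 − rank ∂_3 = (18 − 17) − 0 = 1, and there is no ∂_3, so H_2 = Z.

As a check, the Euler characteristic is 9 − 27 + 18 = 0, which agrees with 1 − 2 + 1 = 0.

H_0 = Z,  H_1 = Z^2,  H_2 = Z.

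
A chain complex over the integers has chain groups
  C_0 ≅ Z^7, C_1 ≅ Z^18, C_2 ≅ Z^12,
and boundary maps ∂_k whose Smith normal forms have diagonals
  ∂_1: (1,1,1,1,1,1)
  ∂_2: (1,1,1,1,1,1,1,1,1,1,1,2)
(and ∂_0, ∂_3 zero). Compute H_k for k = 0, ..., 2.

H_0: b_0 = 7 − 0 − 6 = 1; torsion from ∂_1 factors > 1: none. So H_0 = Z.
H_1: b_1 = 18 − 6 − 12 = 0; torsion from ∂_2 factors > 1: [2]. So H_1 = Z/2.
H_2: b_2 = 12 − 12 − 0 = 0; torsion from ∂_3 factors > 1: none. So H_2 = 0.

H_0 = Z,  H_1 = Z/2,  H_2 = 0.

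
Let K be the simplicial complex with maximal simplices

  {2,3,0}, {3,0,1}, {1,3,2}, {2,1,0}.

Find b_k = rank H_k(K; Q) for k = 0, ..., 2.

Take the total order 0 < 1 < 2 < 3 on the vertex set. Then K (dimension 2) consists of the simplices:

  0-simplices (4): [0], [1], [2], [3]
  1-simplices (6): [0,1], [0,2], [0,3], [1,2], [1,3], [2,3]
  2-simplices (4): [0,1,2], [0,1,3], [0,2,3], [1,2,3]

so the chain groups are C_0 ≅ Z^4, C_1 ≅ Z^6, C_2 ≅ Z^4.

∂_1: C_1 → C_0 is given by ∂[p,q] = [q] − [p]. For instance
  ∂[1,3] = [3] − [1].
As a 4×6 matrix over Z this has rank 3, with invariant factors (1,1,1).

Boundary ∂_2: C_2 → C_1 maps a triangle to the signed sum of its edges. For instance
  ∂[1,2,3] = [2,3] − [1,3] + [1,2],
  ∂[0,2,3] = [2,3] − [0,3] + [0,2].
The resulting 6×4 matrix has rank 3, and its Smith normal form has invariant factors (1,1,1).

Now H_k = ker ∂_k / im ∂_{k+1}, so:

  H_0: rank C_0 − rank ∂_1 = 4 − 3 = 1, and the invariant factors of ∂_1 are all 1, so H_0 = Z.
  H_1: rank ker ∂_1 − rank ∂_2 = (6 − 3) − 3 = 0, and the invariant factors of ∂_2 are all 1, so H_1 = 0.
  H_2: rank ker ∂_2 − rank ∂_3 = (4 − 3) − 0 = 1, and there is no ∂_3, so H_2 = Z.

As a check, the Euler characteristic is 4 − 6 + 4 = 2, which agrees with 1 − 0 + 1 = 2.

Hence the Betti numbers are b_0 = 1, b_1 = 0, b_2 = 1.

b_0 = 1, b_1 = 0, b_2 = 1.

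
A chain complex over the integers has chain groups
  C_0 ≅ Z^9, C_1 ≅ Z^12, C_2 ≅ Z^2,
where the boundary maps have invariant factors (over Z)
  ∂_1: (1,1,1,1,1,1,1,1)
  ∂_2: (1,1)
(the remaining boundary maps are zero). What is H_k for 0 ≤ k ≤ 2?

H_0 = Z,  H_1 = Z^2,  H_2 = 0.

H_0: b_0 = 9 − 0 − 8 = 1; torsion from ∂_1 factors > 1: none. So H_0 = Z.
H_1: b_1 = 12 − 8 − 2 = 2; torsion from ∂_2 factors > 1: none. So H_1 = Z^2.
H_2: b_2 = 2 − 2 − 0 = 0; torsion from ∂_3 factors > 1: none. So H_2 = 0.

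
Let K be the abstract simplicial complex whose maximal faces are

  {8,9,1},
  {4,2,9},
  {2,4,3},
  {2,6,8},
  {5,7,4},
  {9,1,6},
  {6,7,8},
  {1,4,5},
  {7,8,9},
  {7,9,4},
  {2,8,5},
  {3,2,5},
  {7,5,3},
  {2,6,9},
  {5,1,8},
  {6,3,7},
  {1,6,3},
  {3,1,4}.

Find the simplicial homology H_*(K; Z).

Order the vertices as 1 < 2 < 3 < 4 < 5 < 6 < 7 < 8 < 9. Listing each simplex with vertices in this order, K has dimension 2 with simplices:

  0-simplices (9): [1], [2], [3], [4], [5], [6], [7], [8], [9]
  1-simplices (27): (27 of them)
  2-simplices (18): [1,3,4], [1,3,6], [1,4,5], [1,5,8], [1,6,9], [1,8,9], [2,3,4], [2,3,5], [2,4,9], [2,5,8], [2,6,8], [2,6,9], [3,5,7], [3,6,7], [4,5,7], [4,7,9], [6,7,8], [7,8,9]

giving chain groups C_0 ≅ Z^9, C_1 ≅ Z^27, C_2 ≅ Z^18.

Boundary ∂_1: C_1 → C_0 maps an edge to its endpoints' difference, ∂[p,q] = q − p. For instance
  ∂[6,8] = [8] − [6].
As a 9×27 matrix over Z this has rank 8, with invariant factors (1,1,1,1,1,1,1,1).

The boundary map ∂_2: C_2 → C_1 acts by ∂[p,q,r] = [q,r] − [p,r] + [p,q]. For instance
  ∂[4,7,9] = [7,9] − [4,9] + [4,7],
  ∂[4,5,7] = [5,7] − [4,7] + [4,5].
The 27×18 boundary matrix has rank 18 and Smith normal form diag(1,1,1,1,1,1,1,1,1,1,1,1,1,1,1,1,1,2).

From H_k ≅ ker(∂_k) / im(∂_{k+1}) we obtain:

  H_0: rank C_0 − rank ∂_1 = 9 − 8 = 1, and the invariant factors of ∂_1 are all 1, so H_0 = Z.
  H_1: rank ker ∂_1 − rank ∂_2 = (27 − 8) − 18 = 1, and ∂_2 has invariant factor 2 > 1, so H_1 = Z ⊕ Z/2.
  H_2: rank ker ∂_2 − rank ∂_3 = (18 − 18) − 0 = 0, and there is no ∂_3, so H_2 = 0.

As a check, the Euler characteristic is 9 − 27 + 18 = 0, which agrees with 1 − 1 + 0 = 0.

H_0 ≅ Z,  H_1 ≅ Z ⊕ Z/2,  H_2 = 0.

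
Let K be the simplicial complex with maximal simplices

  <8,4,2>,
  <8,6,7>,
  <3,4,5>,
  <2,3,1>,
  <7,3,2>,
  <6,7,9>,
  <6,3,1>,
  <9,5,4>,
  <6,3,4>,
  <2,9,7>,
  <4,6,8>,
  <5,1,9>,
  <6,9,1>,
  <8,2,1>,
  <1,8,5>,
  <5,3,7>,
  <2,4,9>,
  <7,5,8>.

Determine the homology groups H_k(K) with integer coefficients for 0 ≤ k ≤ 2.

Order the vertices as 1 < 2 < 3 < 4 < 5 < 6 < 7 < 8 < 9. Listing each simplex with vertices in this order, K has dimension 2 with simplices:

  0-simplices (9): [1], [2], [3], [4], [5], [6], [7], [8], [9]
  1-simplices (27): (27 of them)
  2-simplices (18): [1,2,3], [1,2,8], [1,3,6], [1,5,8], [1,5,9], [1,6,9], [2,3,7], [2,4,8], [2,4,9], [2,7,9], [3,4,5], [3,4,6], [3,5,7], [4,5,9], [4,6,8], [5,7,8], [6,7,8], [6,7,9]

Hence C_0 ≅ Z^9, C_1 ≅ Z^27, C_2 ≅ Z^18.

∂_1: C_1 → C_0 maps an edge to its endpoints' difference, ∂[p,q] = q − p. For instance
  ∂[1,2] = [2] − [1].
The 9×27 boundary matrix has rank 8 and Smith normal form diag(1,1,1,1,1,1,1,1).

The boundary map ∂_2: C_2 → C_1 acts by ∂[p,q,r] = [q,r] − [p,r] + [p,q]. For instance
  ∂[1,5,8] = [5,8] − [1,8] + [1,5],
  ∂[6,7,9] = [7,9] − [6,9] + [6,7].
The resulting 27×18 matrix has rank 17, and its Smith normal form has invariant factors (1,1,1,1,1,1,1,1,1,1,1,1,1,1,1,1,1).

Reading off H_k = ker ∂_k / im ∂_{k+1}:

  H_0: rank C_0 − rank ∂_1 = 9 − 8 = 1, and the invariant factors of ∂_1 are all 1, so H_0 ≅ Z.
  H_1: rank ker ∂_1 − rank ∂_2 = (27 − 8) − 17 = 2, and the invariant factors of ∂_2 are all 1, so H_1 ≅ Z^2.
  H_2: rank ker ∂_2 − rank ∂_3 = (18 − 17) − 0 = 1, and there is no ∂_3, so H_2 ≅ Z.

H_0 ≅ Z,  H_1 ≅ Z^2,  H_2 ≅ Z.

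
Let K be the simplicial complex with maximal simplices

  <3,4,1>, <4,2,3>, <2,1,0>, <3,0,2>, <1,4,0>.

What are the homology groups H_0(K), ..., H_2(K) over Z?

We work with the vertex ordering 0 < 1 < 2 < 3 < 4. The simplices of K, each written with vertices in increasing order, are:

  0-simplices (5): [0], [1], [2], [3], [4]
  1-simplices (10): [0,1], [0,2], [0,3], [0,4], [1,2], [1,3], [1,4], [2,3], [2,4], [3,4]
  2-simplices (5): [0,1,2], [0,1,4], [0,2,3], [1,3,4], [2,3,4]

Hence C_0 ≅ Z^5, C_1 ≅ Z^10, C_2 ≅ Z^5.

∂_1: C_1 → C_0 is given by ∂[p,q] = [q] − [p].
The resulting 5×10 matrix has rank 4, and its Smith normal form has invariant factors (1,1,1,1).

∂_2: C_2 → C_1 maps a triangle to the signed sum of its edges. For instance
  ∂[0,2,3] = [2,3] − [0,3] + [0,2],
  ∂[1,3,4] = [3,4] − [1,4] + [1,3].
As a 10×5 matrix over Z this has rank 5, with invariant factors (1,1,1,1,1).

Now H_k = ker ∂_k / im ∂_{k+1}, so:

  H_0: rank C_0 − rank ∂_1 = 5 − 4 = 1, and the invariant factors of ∂_1 are all 1, so H_0 = Z.
  H_1: rank ker ∂_1 − rank ∂_2 = (10 − 4) − 5 = 1, and the invariant factors of ∂_2 are all 1, so H_1 = Z.
  H_2: rank ker ∂_2 − rank ∂_3 = (5 − 5) − 0 = 0, and there is no ∂_3, so H_2 = 0.

H_0 ≅ Z,  H_1 ≅ Z,  H_2 = 0.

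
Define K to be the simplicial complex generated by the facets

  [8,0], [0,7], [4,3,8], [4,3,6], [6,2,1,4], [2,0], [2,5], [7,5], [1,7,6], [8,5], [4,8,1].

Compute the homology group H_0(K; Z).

H_0 ≅ Z.

Take the total order 0 < 1 < 2 < 3 < 4 < 5 < 6 < 7 < 8 on the vertex set. Then K (dimension 3) consists of the simplices:

  0-simplices (9): [0], [1], [2], [3], [4], [5], [6], [7], [8]
  1-simplices (19): [0,2], [0,7], [0,8], [1,2], [1,4], [1,6], [1,7], [1,8], [2,4], [2,5], [2,6], [3,4], [3,6], [3,8], [4,6], [4,8], [5,7], [5,8], [6,7]
  2-simplices (8): [1,2,4], [1,2,6], [1,4,6], [1,4,8], [1,6,7], [2,4,6], [3,4,6], [3,4,8]
  3-simplices (1): [1,2,4,6]

giving chain groups C_0 ≅ Z^9, C_1 ≅ Z^19, C_2 ≅ Z^8, C_3 ≅ Z^1.

∂_1: C_1 → C_0 is given by ∂[p,q] = [q] − [p]. For instance
  ∂[3,4] = [4] − [3].
As a 9×19 matrix over Z this has rank 8, with invariant factors (1,1,1,1,1,1,1,1).

The boundary map ∂_2: C_2 → C_1 acts by ∂[p,q,r] = [q,r] − [p,r] + [p,q]. For instance
  ∂[1,4,8] = [4,8] − [1,8] + [1,4],
  ∂[3,4,6] = [4,6] − [3,6] + [3,4].
This gives a 19×8 integer matrix of rank 7; reducing to Smith normal form yields diagonal entries (1,1,1,1,1,1,1).

The boundary map ∂_3: C_3 → C_2 sends each 3-simplex σ to the alternating sum Σ_i (−1)^i (σ with its i-th vertex removed). For instance
  ∂[1,2,4,6] = [2,4,6] − [1,4,6] + [1,2,6] − [1,2,4].
This gives a 8×1 integer matrix of rank 1; reducing to Smith normal form yields diagonal entries (1).

Computing H_k = (kernel of ∂_k) / (image of ∂_{k+1}):

  H_0: rank C_0 − rank ∂_1 = 9 − 8 = 1, and the invariant factors of ∂_1 are all 1, so H_0 ≅ Z.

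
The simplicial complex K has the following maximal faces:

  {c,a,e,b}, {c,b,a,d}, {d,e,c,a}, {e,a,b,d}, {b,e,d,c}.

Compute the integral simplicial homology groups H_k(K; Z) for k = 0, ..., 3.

H_0 = Z,  H_1 = 0,  H_2 = 0,  H_3 = Z.

K has 5 vertices, 10 edges, 10 triangles, 5 3-simplices.
rank ∂_0 = 0, rank ∂_1 = 4 ⇒ b_0 = 5 − 0 − 4 = 1; all invariant factors of ∂_1 are 1 so no torsion. So H_0 = Z.
rank ∂_1 = 4, rank ∂_2 = 6 ⇒ b_1 = 10 − 4 − 6 = 0; all invariant factors of ∂_2 are 1 so no torsion. So H_1 = 0.
rank ∂_2 = 6, rank ∂_3 = 4 ⇒ b_2 = 10 − 6 − 4 = 0; all invariant factors of ∂_3 are 1 so no torsion. So H_2 = 0.
rank ∂_3 = 4, rank ∂_4 = 0 ⇒ b_3 = 5 − 4 − 0 = 1. So H_3 = Z.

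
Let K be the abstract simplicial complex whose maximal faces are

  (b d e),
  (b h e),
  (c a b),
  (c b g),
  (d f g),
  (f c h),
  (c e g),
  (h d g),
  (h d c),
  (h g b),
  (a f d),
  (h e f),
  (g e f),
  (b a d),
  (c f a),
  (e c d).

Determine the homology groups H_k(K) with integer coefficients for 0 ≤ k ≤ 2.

H_0 = Z,  H_1 = Z^2,  H_2 = Z.

Fix the vertex order a < b < c < d < e < f < g < h and write every simplex with vertices in increasing order. Then dim K = 2 and the simplices of K are:

  0-simplices (8): a, b, c, d, e, f, g, h
  1-simplices (24): ab, ac, ad, af, bc, bd, be, bg, bh, cd, ce, cf, cg, ch, de, df, dg, dh, ef, eg, eh, fg, fh, gh
  2-simplices (16): abc, abd, acf, adf, bcg, bde, beh, bgh, cde, cdh, ceg, cfh, dfg, dgh, efg, efh

Hence C_0 ≅ Z^8, C_1 ≅ Z^24, C_2 ≅ Z^16.

∂_1: C_1 → C_0 sends each edge [p,q] (with p < q) to q − p.
The 8×24 boundary matrix has rank 7 and Smith normal form diag(1,1,1,1,1,1,1).

Boundary ∂_2: C_2 → C_1 sends each 2-simplex [p,q,r] to [q,r] − [p,r] + [p,q]. For instance
  ∂bde = de − be + bd,
  ∂dfg = fg − dg + df.
The resulting 24×16 matrix has rank 15, and its Smith normal form has invariant factors (1,1,1,1,1,1,1,1,1,1,1,1,1,1,1).

From H_k ≅ ker(∂_k) / im(∂_{k+1}) we obtain:

  H_0: rank C_0 − rank ∂_1 = 8 − 7 = 1, and the invariant factors of ∂_1 are all 1, so H_0 = Z.
  H_1: rank ker ∂_1 − rank ∂_2 = (24 − 7) − 15 = 2, and the invariant factors of ∂_2 are all 1, so H_1 = Z^2.
  H_2: rank ker ∂_2 − rank ∂_3 = (16 − 15) − 0 = 1, and there is no ∂_3, so H_2 = Z.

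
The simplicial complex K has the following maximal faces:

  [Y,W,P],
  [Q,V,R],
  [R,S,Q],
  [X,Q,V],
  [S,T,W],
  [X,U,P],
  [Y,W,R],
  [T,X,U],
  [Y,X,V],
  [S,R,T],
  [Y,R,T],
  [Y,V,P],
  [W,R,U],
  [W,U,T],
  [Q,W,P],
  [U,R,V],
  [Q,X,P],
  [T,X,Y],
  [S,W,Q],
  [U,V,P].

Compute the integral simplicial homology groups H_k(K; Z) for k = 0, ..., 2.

H_0 ≅ Z,  H_1 ≅ Z ⊕ Z/2,  H_2 = 0.

We work with the vertex ordering P < Q < R < S < T < U < V < W < X < Y. The simplices of K, each written with vertices in increasing order, are:

  0-simplices (10): P, Q, R, S, T, U, V, W, X, Y
  1-simplices (30): PQ, PU, PV, PW, PX, PY, QR, QS, QV, QW, QX, RS, RT, RU, RV, RW, RY, ST, SW, TU, TW, TX, TY, UV, UW, UX, VX, VY, WY, XY
  2-simplices (20): PQW, PQX, PUV, PUX, PVY, PWY, QRS, QRV, QSW, QVX, RST, RTY, RUV, RUW, RWY, STW, TUW, TUX, TXY, VXY

giving chain groups C_0 ≅ Z^10, C_1 ≅ Z^30, C_2 ≅ Z^20.

Boundary ∂_1: C_1 → C_0 is given by ∂[p,q] = [q] − [p]. For instance
  ∂UV = V − U.
The resulting 10×30 matrix has rank 9, and its Smith normal form has invariant factors (1,1,1,1,1,1,1,1,1).

The boundary map ∂_2: C_2 → C_1 acts by ∂[p,q,r] = [q,r] − [p,r] + [p,q]. For instance
  ∂RUV = UV − RV + RU,
  ∂PQX = QX − PX + PQ.
The resulting 30×20 matrix has rank 20, and its Smith normal form has invariant factors (1,1,1,1,1,1,1,1,1,1,1,1,1,1,1,1,1,1,1,2).

Reading off H_k = ker ∂_k / im ∂_{k+1}:

  H_0: rank C_0 − rank ∂_1 = 10 − 9 = 1, and the invariant factors of ∂_1 are all 1, so H_0 ≅ Z.
  H_1: rank ker ∂_1 − rank ∂_2 = (30 − 9) − 20 = 1, and ∂_2 has invariant factor 2 > 1, so H_1 ≅ Z ⊕ Z/2.
  H_2: rank ker ∂_2 − rank ∂_3 = (20 − 20) − 0 = 0, and there is no ∂_3, so H_2 ≅ 0.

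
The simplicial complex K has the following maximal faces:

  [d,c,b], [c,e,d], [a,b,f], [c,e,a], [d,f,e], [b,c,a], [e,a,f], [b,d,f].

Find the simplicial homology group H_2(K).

K has 6 vertices, 12 edges, 8 triangles.
rank ∂_2 = 7, rank ∂_3 = 0 ⇒ b_2 = 8 − 7 − 0 = 1. So H_2 = Z.

H_2 = Z.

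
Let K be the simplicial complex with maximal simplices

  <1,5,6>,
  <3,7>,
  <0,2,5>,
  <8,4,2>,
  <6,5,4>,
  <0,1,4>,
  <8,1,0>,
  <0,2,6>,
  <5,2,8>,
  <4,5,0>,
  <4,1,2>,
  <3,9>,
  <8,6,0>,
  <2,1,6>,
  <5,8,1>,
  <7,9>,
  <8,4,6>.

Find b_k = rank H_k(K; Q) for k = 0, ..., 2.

b_0 = 2, b_1 = 3, b_2 = 1.

Fix the vertex order 0 < 1 < 2 < 3 < 4 < 5 < 6 < 7 < 8 < 9 and write every simplex with vertices in increasing order. Then dim K = 2 and the simplices of K are:

  0-simplices (10): [0], [1], [2], [3], [4], [5], [6], [7], [8], [9]
  1-simplices (24): (24 of them)
  2-simplices (14): [0,1,4], [0,1,8], [0,2,5], [0,2,6], [0,4,5], [0,6,8], [1,2,4], [1,2,6], [1,5,6], [1,5,8], [2,4,8], [2,5,8], [4,5,6], [4,6,8]

giving chain groups C_0 ≅ Z^10, C_1 ≅ Z^24, C_2 ≅ Z^14.

Boundary ∂_1: C_1 → C_0 is given by ∂[p,q] = [q] − [p].
As a 10×24 matrix over Z this has rank 8, with invariant factors (1,1,1,1,1,1,1,1).

∂_2: C_2 → C_1 sends each 2-simplex [p,q,r] to [q,r] − [p,r] + [p,q]. For instance
  ∂[1,5,8] = [5,8] − [1,8] + [1,5],
  ∂[4,6,8] = [6,8] − [4,8] + [4,6].
The 24×14 boundary matrix has rank 13 and Smith normal form diag(1,1,1,1,1,1,1,1,1,1,1,1,1).

Computing H_k = (kernel of ∂_k) / (image of ∂_{k+1}):

  H_0: rank C_0 − rank ∂_1 = 10 − 8 = 2, and the invariant factors of ∂_1 are all 1, so H_0 = Z^2.
  H_1: rank ker ∂_1 − rank ∂_2 = (24 − 8) − 13 = 3, and the invariant factors of ∂_2 are all 1, so H_1 = Z^3.
  H_2: rank ker ∂_2 − rank ∂_3 = (14 − 13) − 0 = 1, and there is no ∂_3, so H_2 = Z.

As a check, the Euler characteristic is 10 − 24 + 14 = 0, which agrees with 2 − 3 + 1 = 0.

Hence the Betti numbers are b_0 = 2, b_1 = 3, b_2 = 1.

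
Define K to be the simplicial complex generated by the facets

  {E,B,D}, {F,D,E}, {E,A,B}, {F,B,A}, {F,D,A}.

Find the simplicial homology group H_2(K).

Order the vertices as A < B < D < E < F. Listing each simplex with vertices in this order, K has dimension 2 with simplices:

  0-simplices (5): A, B, D, E, F
  1-simplices (10): AB, AD, AE, AF, BD, BE, BF, DE, DF, EF
  2-simplices (5): ABE, ABF, ADF, BDE, DEF

so the chain groups are C_0 ≅ Z^5, C_1 ≅ Z^10, C_2 ≅ Z^5.

∂_1: C_1 → C_0 maps an edge to its endpoints' difference, ∂[p,q] = q − p.
As a 5×10 matrix over Z this has rank 4, with invariant factors (1,1,1,1).

Boundary ∂_2: C_2 → C_1 acts by ∂[p,q,r] = [q,r] − [p,r] + [p,q]. For instance
  ∂BDE = DE − BE + BD,
  ∂DEF = EF − DF + DE.
As a 10×5 matrix over Z this has rank 5, with invariant factors (1,1,1,1,1).

Computing H_k = (kernel of ∂_k) / (image of ∂_{k+1}):

  H_2: rank ker ∂_2 − rank ∂_3 = (5 − 5) − 0 = 0, and there is no ∂_3, so H_2 ≅ 0.

(K is a triangulation of the Möbius band.)

H_2 = 0.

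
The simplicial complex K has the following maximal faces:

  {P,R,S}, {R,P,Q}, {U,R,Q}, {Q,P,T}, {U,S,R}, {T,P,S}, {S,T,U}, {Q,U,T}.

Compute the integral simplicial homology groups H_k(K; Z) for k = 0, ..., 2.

Order the vertices as P < Q < R < S < T < U. Listing each simplex with vertices in this order, K has dimension 2 with simplices:

  0-simplices (6): P, Q, R, S, T, U
  1-simplices (12): PQ, PR, PS, PT, QR, QT, QU, RS, RU, ST, SU, TU
  2-simplices (8): PQR, PQT, PRS, PST, QRU, QTU, RSU, STU

so the chain groups are C_0 ≅ Z^6, C_1 ≅ Z^12, C_2 ≅ Z^8.

Boundary ∂_1: C_1 → C_0 maps an edge to its endpoints' difference, ∂[p,q] = q − p. For instance
  ∂TU = U − T.
The resulting 6×12 matrix has rank 5, and its Smith normal form has invariant factors (1,1,1,1,1).

∂_2: C_2 → C_1 sends each 2-simplex [p,q,r] to [q,r] − [p,r] + [p,q]. For instance
  ∂RSU = SU − RU + RS,
  ∂PRS = RS − PS + PR.
This gives a 12×8 integer matrix of rank 7; reducing to Smith normal form yields diagonal entries (1,1,1,1,1,1,1).

Computing H_k = (kernel of ∂_k) / (image of ∂_{k+1}):

  H_0: rank C_0 − rank ∂_1 = 6 − 5 = 1, and the invariant factors of ∂_1 are all 1, so H_0 ≅ Z.
  H_1: rank ker ∂_1 − rank ∂_2 = (12 − 5) − 7 = 0, and the invariant factors of ∂_2 are all 1, so H_1 ≅ 0.
  H_2: rank ker ∂_2 − rank ∂_3 = (8 − 7) − 0 = 1, and there is no ∂_3, so H_2 ≅ Z.

As a check, the Euler characteristic is 6 − 12 + 8 = 2, which agrees with 1 − 0 + 1 = 2.
(K is a triangulation of the 2-sphere S^2.)

H_0 = Z,  H_1 = 0,  H_2 = Z.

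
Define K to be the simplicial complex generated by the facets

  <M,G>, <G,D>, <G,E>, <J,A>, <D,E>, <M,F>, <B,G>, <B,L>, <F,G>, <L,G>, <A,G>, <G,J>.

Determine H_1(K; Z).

We work with the vertex ordering A < B < D < E < F < G < J < L < M. The simplices of K, each written with vertices in increasing order, are:

  0-simplices (9): A, B, D, E, F, G, J, L, M
  1-simplices (12): AG, AJ, BG, BL, DE, DG, EG, FG, FM, GJ, GL, GM

so the chain groups are C_0 ≅ Z^9, C_1 ≅ Z^12.

∂_1: C_1 → C_0 is given by ∂[p,q] = [q] − [p].
As a 9×12 matrix over Z this has rank 8, with invariant factors (1,1,1,1,1,1,1,1).

Reading off H_k = ker ∂_k / im ∂_{k+1}:

  H_1: rank ker ∂_1 − rank ∂_2 = (12 − 8) − 0 = 4, and there is no ∂_2, so H_1 ≅ Z^4.

(K is a triangulation of a wedge of 4 circles.)

H_1 = Z^4.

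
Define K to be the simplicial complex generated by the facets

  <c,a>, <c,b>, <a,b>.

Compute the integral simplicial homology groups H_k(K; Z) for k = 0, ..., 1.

H_0 = Z,  H_1 = Z.

We work with the vertex ordering a < b < c. The simplices of K, each written with vertices in increasing order, are:

  0-simplices (3): a, b, c
  1-simplices (3): ab, ac, bc

giving chain groups C_0 ≅ Z^3, C_1 ≅ Z^3.

∂_1: C_1 → C_0 sends each edge [p,q] (with p < q) to q − p. For instance
  ∂ac = c − a.
The 3×3 boundary matrix has rank 2 and Smith normal form diag(1,1).

From H_k ≅ ker(∂_k) / im(∂_{k+1}) we obtain:

  H_0: rank C_0 − rank ∂_1 = 3 − 2 = 1, and the invariant factors of ∂_1 are all 1, so H_0 = Z.
  H_1: rank ker ∂_1 − rank ∂_2 = (3 − 2) − 0 = 1, and there is no ∂_2, so H_1 = Z.

As a check, the Euler characteristic is 3 − 3 = 0, which agrees with 1 − 1 = 0.
(K is a triangulation of the circle S^1.)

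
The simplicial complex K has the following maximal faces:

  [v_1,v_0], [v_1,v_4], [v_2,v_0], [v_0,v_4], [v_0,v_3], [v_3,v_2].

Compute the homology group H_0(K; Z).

H_0 ≅ Z.

K has 5 vertices, 6 edges.
rank ∂_0 = 0, rank ∂_1 = 4 ⇒ b_0 = 5 − 0 − 4 = 1; all invariant factors of ∂_1 are 1 so no torsion. So H_0 = Z.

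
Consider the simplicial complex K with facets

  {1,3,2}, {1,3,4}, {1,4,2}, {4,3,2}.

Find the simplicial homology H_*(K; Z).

H_0 ≅ Z,  H_1 = 0,  H_2 ≅ Z.

We work with the vertex ordering 1 < 2 < 3 < 4. The simplices of K, each written with vertices in increasing order, are:

  0-simplices (4): [1], [2], [3], [4]
  1-simplices (6): [1,2], [1,3], [1,4], [2,3], [2,4], [3,4]
  2-simplices (4): [1,2,3], [1,2,4], [1,3,4], [2,3,4]

Hence C_0 ≅ Z^4, C_1 ≅ Z^6, C_2 ≅ Z^4.

∂_1: C_1 → C_0 maps an edge to its endpoints' difference, ∂[p,q] = q − p. For instance
  ∂[2,3] = [3] − [2].
This gives a 4×6 integer matrix of rank 3; reducing to Smith normal form yields diagonal entries (1,1,1).

Boundary ∂_2: C_2 → C_1 maps a triangle to the signed sum of its edges. For instance
  ∂[1,3,4] = [3,4] − [1,4] + [1,3],
  ∂[1,2,4] = [2,4] − [1,4] + [1,2].
As a 6×4 matrix over Z this has rank 3, with invariant factors (1,1,1).

Now H_k = ker ∂_k / im ∂_{k+1}, so:

  H_0: rank C_0 − rank ∂_1 = 4 − 3 = 1, and the invariant factors of ∂_1 are all 1, so H_0 = Z.
  H_1: rank ker ∂_1 − rank ∂_2 = (6 − 3) − 3 = 0, and the invariant factors of ∂_2 are all 1, so H_1 = 0.
  H_2: rank ker ∂_2 − rank ∂_3 = (4 − 3) − 0 = 1, and there is no ∂_3, so H_2 = Z.

(K is a triangulation of the 2-sphere S^2.)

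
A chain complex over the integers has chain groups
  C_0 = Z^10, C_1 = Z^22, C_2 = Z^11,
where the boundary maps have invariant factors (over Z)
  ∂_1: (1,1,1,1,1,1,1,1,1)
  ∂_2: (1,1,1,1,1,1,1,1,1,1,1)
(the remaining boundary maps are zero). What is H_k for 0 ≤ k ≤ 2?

H_0: b_0 = 10 − 0 − 9 = 1; torsion from ∂_1 factors > 1: none. So H_0 ≅ Z.
H_1: b_1 = 22 − 9 − 11 = 2; torsion from ∂_2 factors > 1: none. So H_1 ≅ Z^2.
H_2: b_2 = 11 − 11 − 0 = 0; torsion from ∂_3 factors > 1: none. So H_2 ≅ 0.

H_0 ≅ Z,  H_1 ≅ Z^2,  H_2 = 0.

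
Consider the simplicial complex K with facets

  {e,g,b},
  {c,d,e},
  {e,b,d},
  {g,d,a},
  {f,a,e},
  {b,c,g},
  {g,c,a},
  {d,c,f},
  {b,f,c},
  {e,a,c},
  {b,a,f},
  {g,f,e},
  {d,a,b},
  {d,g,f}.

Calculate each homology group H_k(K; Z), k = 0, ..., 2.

H_0 = Z,  H_1 = Z^2,  H_2 = Z.

Order the vertices as a < b < c < d < e < f < g. Listing each simplex with vertices in this order, K has dimension 2 with simplices:

  0-simplices (7): a, b, c, d, e, f, g
  1-simplices (21): ab, ac, ad, ae, af, ag, bc, bd, be, bf, bg, cd, ce, cf, cg, de, df, dg, ef, eg, fg
  2-simplices (14): abd, abf, ace, acg, adg, aef, bcf, bcg, bde, beg, cde, cdf, dfg, efg

Hence C_0 ≅ Z^7, C_1 ≅ Z^21, C_2 ≅ Z^14.

The boundary map ∂_1: C_1 → C_0 maps an edge to its endpoints' difference, ∂[p,q] = q − p. For instance
  ∂be = e − b.
As a 7×21 matrix over Z this has rank 6, with invariant factors (1,1,1,1,1,1).

The boundary map ∂_2: C_2 → C_1 sends each 2-simplex [p,q,r] to [q,r] − [p,r] + [p,q]. For instance
  ∂aef = ef − af + ae,
  ∂dfg = fg − dg + df.
This gives a 21×14 integer matrix of rank 13; reducing to Smith normal form yields diagonal entries (1,1,1,1,1,1,1,1,1,1,1,1,1).

Now H_k = ker ∂_k / im ∂_{k+1}, so:

  H_0: rank C_0 − rank ∂_1 = 7 − 6 = 1, and the invariant factors of ∂_1 are all 1, so H_0 ≅ Z.
  H_1: rank ker ∂_1 − rank ∂_2 = (21 − 6) − 13 = 2, and the invariant factors of ∂_2 are all 1, so H_1 ≅ Z^2.
  H_2: rank ker ∂_2 − rank ∂_3 = (14 − 13) − 0 = 1, and there is no ∂_3, so H_2 ≅ Z.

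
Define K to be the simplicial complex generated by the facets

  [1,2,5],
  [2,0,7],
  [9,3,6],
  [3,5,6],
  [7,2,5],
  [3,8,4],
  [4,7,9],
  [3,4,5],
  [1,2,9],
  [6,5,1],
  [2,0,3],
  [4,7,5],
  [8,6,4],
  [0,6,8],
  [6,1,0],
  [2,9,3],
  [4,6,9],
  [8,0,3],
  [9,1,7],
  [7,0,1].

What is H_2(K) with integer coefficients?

Order the vertices as 0 < 1 < 2 < 3 < 4 < 5 < 6 < 7 < 8 < 9. Listing each simplex with vertices in this order, K has dimension 2 with simplices:

  0-simplices (10): [0], [1], [2], [3], [4], [5], [6], [7], [8], [9]
  1-simplices (30): (30 of them)
  2-simplices (20): (20 of them)

giving chain groups C_0 ≅ Z^10, C_1 ≅ Z^30, C_2 ≅ Z^20.

The boundary map ∂_1: C_1 → C_0 sends each edge [p,q] (with p < q) to q − p. For instance
  ∂[1,6] = [6] − [1].
This gives a 10×30 integer matrix of rank 9; reducing to Smith normal form yields diagonal entries (1,1,1,1,1,1,1,1,1).

∂_2: C_2 → C_1 acts by ∂[p,q,r] = [q,r] − [p,r] + [p,q]. For instance
  ∂[0,1,7] = [1,7] − [0,7] + [0,1],
  ∂[3,5,6] = [5,6] − [3,6] + [3,5].
As a 30×20 matrix over Z this has rank 20, with invariant factors (1,1,1,1,1,1,1,1,1,1,1,1,1,1,1,1,1,1,1,2).

From H_k ≅ ker(∂_k) / im(∂_{k+1}) we obtain:

  H_2: rank ker ∂_2 − rank ∂_3 = (20 − 20) − 0 = 0, and there is no ∂_3, so H_2 = 0.

(K is a triangulation of the Klein bottle.)

H_2 ≅ 0.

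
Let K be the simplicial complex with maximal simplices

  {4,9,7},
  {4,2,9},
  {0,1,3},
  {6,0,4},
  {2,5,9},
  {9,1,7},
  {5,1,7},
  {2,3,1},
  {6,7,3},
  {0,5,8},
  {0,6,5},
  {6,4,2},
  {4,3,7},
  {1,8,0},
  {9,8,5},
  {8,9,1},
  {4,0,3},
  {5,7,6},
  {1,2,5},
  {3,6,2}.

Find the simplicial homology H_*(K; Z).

H_0 = Z,  H_1 = Z ⊕ Z/2,  H_2 = 0.

We work with the vertex ordering 0 < 1 < 2 < 3 < 4 < 5 < 6 < 7 < 8 < 9. The simplices of K, each written with vertices in increasing order, are:

  0-simplices (10): [0], [1], [2], [3], [4], [5], [6], [7], [8], [9]
  1-simplices (30): (30 of them)
  2-simplices (20): (20 of them)

so the chain groups are C_0 ≅ Z^10, C_1 ≅ Z^30, C_2 ≅ Z^20.

Boundary ∂_1: C_1 → C_0 maps an edge to its endpoints' difference, ∂[p,q] = q − p.
This gives a 10×30 integer matrix of rank 9; reducing to Smith normal form yields diagonal entries (1,1,1,1,1,1,1,1,1).

The boundary map ∂_2: C_2 → C_1 acts by ∂[p,q,r] = [q,r] − [p,r] + [p,q]. For instance
  ∂[0,5,8] = [5,8] − [0,8] + [0,5],
  ∂[1,5,7] = [5,7] − [1,7] + [1,5].
As a 30×20 matrix over Z this has rank 20, with invariant factors (1,1,1,1,1,1,1,1,1,1,1,1,1,1,1,1,1,1,1,2).

Computing H_k = (kernel of ∂_k) / (image of ∂_{k+1}):

  H_0: rank C_0 − rank ∂_1 = 10 − 9 = 1, and the invariant factors of ∂_1 are all 1, so H_0 = Z.
  H_1: rank ker ∂_1 − rank ∂_2 = (30 − 9) − 20 = 1, and ∂_2 has invariant factor 2 > 1, so H_1 = Z ⊕ Z/2.
  H_2: rank ker ∂_2 − rank ∂_3 = (20 − 20) − 0 = 0, and there is no ∂_3, so H_2 = 0.

As a check, the Euler characteristic is 10 − 30 + 20 = 0, which agrees with 1 − 1 + 0 = 0.
(K is a triangulation of the Klein bottle.)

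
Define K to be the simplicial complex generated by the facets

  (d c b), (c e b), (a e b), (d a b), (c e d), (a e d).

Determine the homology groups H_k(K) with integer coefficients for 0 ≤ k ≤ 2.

Fix the vertex order a < b < c < d < e and write every simplex with vertices in increasing order. Then dim K = 2 and the simplices of K are:

  0-simplices (5): a, b, c, d, e
  1-simplices (9): ab, ad, ae, bc, bd, be, cd, ce, de
  2-simplices (6): abd, abe, ade, bcd, bce, cde

so the chain groups are C_0 ≅ Z^5, C_1 ≅ Z^9, C_2 ≅ Z^6.

∂_1: C_1 → C_0 maps an edge to its endpoints' difference, ∂[p,q] = q − p.
The 5×9 boundary matrix has rank 4 and Smith normal form diag(1,1,1,1).

The boundary map ∂_2: C_2 → C_1 acts by ∂[p,q,r] = [q,r] − [p,r] + [p,q]. For instance
  ∂bcd = cd − bd + bc,
  ∂ade = de − ae + ad.
This gives a 9×6 integer matrix of rank 5; reducing to Smith normal form yields diagonal entries (1,1,1,1,1).

Reading off H_k = ker ∂_k / im ∂_{k+1}:

  H_0: rank C_0 − rank ∂_1 = 5 − 4 = 1, and the invariant factors of ∂_1 are all 1, so H_0 ≅ Z.
  H_1: rank ker ∂_1 − rank ∂_2 = (9 − 4) − 5 = 0, and the invariant factors of ∂_2 are all 1, so H_1 ≅ 0.
  H_2: rank ker ∂_2 − rank ∂_3 = (6 − 5) − 0 = 1, and there is no ∂_3, so H_2 ≅ Z.

As a check, the Euler characteristic is 5 − 9 + 6 = 2, which agrees with 1 − 0 + 1 = 2.

H_0 = Z,  H_1 = 0,  H_2 = Z.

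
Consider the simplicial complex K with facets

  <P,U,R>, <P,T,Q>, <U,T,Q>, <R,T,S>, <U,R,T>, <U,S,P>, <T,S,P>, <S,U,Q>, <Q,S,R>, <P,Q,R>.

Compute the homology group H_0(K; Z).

H_0 ≅ Z.

Take the total order P < Q < R < S < T < U on the vertex set. Then K (dimension 2) consists of the simplices:

  0-simplices (6): P, Q, R, S, T, U
  1-simplices (15): PQ, PR, PS, PT, PU, QR, QS, QT, QU, RS, RT, RU, ST, SU, TU
  2-simplices (10): PQR, PQT, PRU, PST, PSU, QRS, QSU, QTU, RST, RTU

so the chain groups are C_0 ≅ Z^6, C_1 ≅ Z^15, C_2 ≅ Z^10.

Boundary ∂_1: C_1 → C_0 sends each edge [p,q] (with p < q) to q − p.
The 6×15 boundary matrix has rank 5 and Smith normal form diag(1,1,1,1,1).

∂_2: C_2 → C_1 acts by ∂[p,q,r] = [q,r] − [p,r] + [p,q]. For instance
  ∂QTU = TU − QU + QT,
  ∂PRU = RU − PU + PR.
The resulting 15×10 matrix has rank 10, and its Smith normal form has invariant factors (1,1,1,1,1,1,1,1,1,2).

From H_k ≅ ker(∂_k) / im(∂_{k+1}) we obtain:

  H_0: rank C_0 − rank ∂_1 = 6 − 5 = 1, and the invariant factors of ∂_1 are all 1, so H_0 = Z.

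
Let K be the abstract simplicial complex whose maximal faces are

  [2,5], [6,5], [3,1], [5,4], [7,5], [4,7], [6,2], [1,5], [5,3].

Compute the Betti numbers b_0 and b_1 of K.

Order the vertices as 1 < 2 < 3 < 4 < 5 < 6 < 7. Listing each simplex with vertices in this order, K has dimension 1 with simplices:

  0-simplices (7): [1], [2], [3], [4], [5], [6], [7]
  1-simplices (9): [1,3], [1,5], [2,5], [2,6], [3,5], [4,5], [4,7], [5,6], [5,7]

giving chain groups C_0 ≅ Z^7, C_1 ≅ Z^9.

Boundary ∂_1: C_1 → C_0 sends each edge [p,q] (with p < q) to q − p. For instance
  ∂[5,7] = [7] − [5].
As a 7×9 matrix over Z this has rank 6, with invariant factors (1,1,1,1,1,1).

Reading off H_k = ker ∂_k / im ∂_{k+1}:

  H_0: rank C_0 − rank ∂_1 = 7 − 6 = 1, and the invariant factors of ∂_1 are all 1, so H_0 = Z.
  H_1: rank ker ∂_1 − rank ∂_2 = (9 − 6) − 0 = 3, and there is no ∂_2, so H_1 = Z^3.

(K is a triangulation of a wedge of 3 circles.)

Hence the Betti numbers are b_0 = 1, b_1 = 3.

b_0 = 1, b_1 = 3.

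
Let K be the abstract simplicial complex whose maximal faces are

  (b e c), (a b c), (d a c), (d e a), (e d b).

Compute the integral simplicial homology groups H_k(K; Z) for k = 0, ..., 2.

H_0 = Z,  H_1 = Z,  H_2 = 0.

Order the vertices as a < b < c < d < e. Listing each simplex with vertices in this order, K has dimension 2 with simplices:

  0-simplices (5): a, b, c, d, e
  1-simplices (10): ab, ac, ad, ae, bc, bd, be, cd, ce, de
  2-simplices (5): abc, acd, ade, bce, bde

Hence C_0 ≅ Z^5, C_1 ≅ Z^10, C_2 ≅ Z^5.

∂_1: C_1 → C_0 maps an edge to its endpoints' difference, ∂[p,q] = q − p.
This gives a 5×10 integer matrix of rank 4; reducing to Smith normal form yields diagonal entries (1,1,1,1).

Boundary ∂_2: C_2 → C_1 maps a triangle to the signed sum of its edges. For instance
  ∂bce = ce − be + bc,
  ∂bde = de − be + bd.
As a 10×5 matrix over Z this has rank 5, with invariant factors (1,1,1,1,1).

Reading off H_k = ker ∂_k / im ∂_{k+1}:

  H_0: rank C_0 − rank ∂_1 = 5 − 4 = 1, and the invariant factors of ∂_1 are all 1, so H_0 = Z.
  H_1: rank ker ∂_1 − rank ∂_2 = (10 − 4) − 5 = 1, and the invariant factors of ∂_2 are all 1, so H_1 = Z.
  H_2: rank ker ∂_2 − rank ∂_3 = (5 − 5) − 0 = 0, and there is no ∂_3, so H_2 = 0.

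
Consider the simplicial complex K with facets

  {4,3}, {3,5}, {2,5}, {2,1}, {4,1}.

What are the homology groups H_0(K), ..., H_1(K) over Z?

Fix the vertex order 1 < 2 < 3 < 4 < 5 and write every simplex with vertices in increasing order. Then dim K = 1 and the simplices of K are:

  0-simplices (5): [1], [2], [3], [4], [5]
  1-simplices (5): [1,2], [1,4], [2,5], [3,4], [3,5]

Hence C_0 ≅ Z^5, C_1 ≅ Z^5.

Boundary ∂_1: C_1 → C_0 is given by ∂[p,q] = [q] − [p].
This gives a 5×5 integer matrix of rank 4; reducing to Smith normal form yields diagonal entries (1,1,1,1).

Now H_k = ker ∂_k / im ∂_{k+1}, so:

  H_0: rank C_0 − rank ∂_1 = 5 − 4 = 1, and the invariant factors of ∂_1 are all 1, so H_0 ≅ Z.
  H_1: rank ker ∂_1 − rank ∂_2 = (5 − 4) − 0 = 1, and there is no ∂_2, so H_1 ≅ Z.

As a check, the Euler characteristic is 5 − 5 = 0, which agrees with 1 − 1 = 0.

H_0 = Z,  H_1 = Z.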